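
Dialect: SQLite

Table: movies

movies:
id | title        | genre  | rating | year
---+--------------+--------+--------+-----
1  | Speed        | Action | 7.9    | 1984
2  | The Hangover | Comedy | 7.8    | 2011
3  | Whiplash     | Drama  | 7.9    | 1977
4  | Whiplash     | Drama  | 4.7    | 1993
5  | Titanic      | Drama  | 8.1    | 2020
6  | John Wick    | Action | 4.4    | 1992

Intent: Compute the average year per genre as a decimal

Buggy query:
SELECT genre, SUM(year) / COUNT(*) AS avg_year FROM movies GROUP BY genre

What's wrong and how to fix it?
Bug: Both operands are integers, so '/' performs integer division and truncates

Fix: Cast one side to REAL so the division keeps the fractional part

Corrected query:
SELECT genre, SUM(year) * 1.0 / COUNT(*) AS avg_year FROM movies GROUP BY genre

Result:
genre  | avg_year   
-------+------------
Action | 1988       
Comedy | 2011       
Drama  | 1996.666667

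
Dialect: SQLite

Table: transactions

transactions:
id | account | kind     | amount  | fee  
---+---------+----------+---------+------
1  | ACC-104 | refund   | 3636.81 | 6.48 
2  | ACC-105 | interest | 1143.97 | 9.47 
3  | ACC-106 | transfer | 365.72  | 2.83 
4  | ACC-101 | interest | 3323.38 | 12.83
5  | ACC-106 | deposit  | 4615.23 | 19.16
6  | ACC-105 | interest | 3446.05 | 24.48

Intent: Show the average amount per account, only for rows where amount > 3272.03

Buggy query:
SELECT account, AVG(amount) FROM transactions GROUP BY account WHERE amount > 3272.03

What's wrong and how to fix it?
Bug: Row-level WHERE must come before GROUP BY in the clause order

Fix: Move the WHERE clause before GROUP BY

Corrected query:
SELECT account, AVG(amount) FROM transactions WHERE amount > 3272.03 GROUP BY account

Result:
account | AVG(amount)
--------+------------
ACC-101 | 3323.38    
ACC-104 | 3636.81    
ACC-105 | 3446.05    
ACC-106 | 4615.23    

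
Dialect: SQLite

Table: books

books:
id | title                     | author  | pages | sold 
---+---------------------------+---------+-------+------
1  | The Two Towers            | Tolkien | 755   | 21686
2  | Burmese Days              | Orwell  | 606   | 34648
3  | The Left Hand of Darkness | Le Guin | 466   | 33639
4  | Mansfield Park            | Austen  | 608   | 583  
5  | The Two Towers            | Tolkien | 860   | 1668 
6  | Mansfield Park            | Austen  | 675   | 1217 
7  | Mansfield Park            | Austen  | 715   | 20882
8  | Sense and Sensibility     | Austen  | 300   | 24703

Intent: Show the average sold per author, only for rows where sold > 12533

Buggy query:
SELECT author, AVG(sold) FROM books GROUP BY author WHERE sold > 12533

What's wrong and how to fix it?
Bug: Row-level WHERE must come before GROUP BY in the clause order

Fix: Place WHERE between FROM and GROUP BY

Corrected query:
SELECT author, AVG(sold) FROM books WHERE sold > 12533 GROUP BY author

Result:
author  | AVG(sold)
--------+----------
Austen  | 22792.5  
Le Guin | 33639    
Orwell  | 34648    
Tolkien | 21686    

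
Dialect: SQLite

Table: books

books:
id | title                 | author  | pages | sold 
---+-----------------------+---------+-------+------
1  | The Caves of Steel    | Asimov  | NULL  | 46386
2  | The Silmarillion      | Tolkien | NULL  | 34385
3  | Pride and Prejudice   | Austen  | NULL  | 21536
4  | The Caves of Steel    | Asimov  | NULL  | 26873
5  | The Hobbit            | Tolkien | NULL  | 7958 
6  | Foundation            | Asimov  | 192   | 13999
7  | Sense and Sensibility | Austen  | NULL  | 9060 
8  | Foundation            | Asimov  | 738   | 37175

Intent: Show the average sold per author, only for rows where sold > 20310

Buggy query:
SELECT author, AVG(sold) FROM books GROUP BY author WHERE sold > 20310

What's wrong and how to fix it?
Bug: WHERE cannot follow GROUP BY

Fix: Move the WHERE clause before GROUP BY

Corrected query:
SELECT author, AVG(sold) FROM books WHERE sold > 20310 GROUP BY author

Result:
author  | AVG(sold)   
--------+-------------
Asimov  | 36811.333333
Austen  | 21536       
Tolkien | 34385       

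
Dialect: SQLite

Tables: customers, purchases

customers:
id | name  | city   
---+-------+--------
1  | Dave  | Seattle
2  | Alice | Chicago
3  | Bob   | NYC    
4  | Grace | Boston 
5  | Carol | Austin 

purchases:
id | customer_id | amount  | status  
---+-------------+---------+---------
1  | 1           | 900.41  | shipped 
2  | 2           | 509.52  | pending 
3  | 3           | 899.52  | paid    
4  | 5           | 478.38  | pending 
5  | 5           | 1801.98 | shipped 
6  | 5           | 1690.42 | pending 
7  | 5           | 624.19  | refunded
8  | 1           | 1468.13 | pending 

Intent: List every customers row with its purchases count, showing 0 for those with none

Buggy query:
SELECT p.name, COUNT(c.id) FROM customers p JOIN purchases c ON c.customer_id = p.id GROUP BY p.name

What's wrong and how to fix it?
Bug: INNER JOIN drops customers rows that have no matching purchases rows

Fix: Switch to LEFT JOIN to retain unmatched parent rows

Corrected query:
SELECT p.name, COUNT(c.id) FROM customers p LEFT JOIN purchases c ON c.customer_id = p.id GROUP BY p.name

Result:
name  | COUNT(c.id)
------+------------
Alice | 1          
Bob   | 1          
Carol | 4          
Dave  | 2          
Grace | 0          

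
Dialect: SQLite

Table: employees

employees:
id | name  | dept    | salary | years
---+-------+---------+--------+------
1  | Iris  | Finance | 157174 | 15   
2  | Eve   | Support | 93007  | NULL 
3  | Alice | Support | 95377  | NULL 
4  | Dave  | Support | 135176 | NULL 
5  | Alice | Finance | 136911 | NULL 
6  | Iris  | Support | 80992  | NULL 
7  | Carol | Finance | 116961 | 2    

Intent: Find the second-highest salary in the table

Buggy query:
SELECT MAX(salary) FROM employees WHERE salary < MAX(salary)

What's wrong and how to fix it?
Bug: The inner MAX is an aggregate inside WHERE, which is not allowed

Fix: Compute the overall MAX in a subquery, then take MAX of rows below it

Corrected query:
SELECT MAX(salary) FROM employees WHERE salary < (SELECT MAX(salary) FROM employees)

Result:
MAX(salary)
-----------
136911     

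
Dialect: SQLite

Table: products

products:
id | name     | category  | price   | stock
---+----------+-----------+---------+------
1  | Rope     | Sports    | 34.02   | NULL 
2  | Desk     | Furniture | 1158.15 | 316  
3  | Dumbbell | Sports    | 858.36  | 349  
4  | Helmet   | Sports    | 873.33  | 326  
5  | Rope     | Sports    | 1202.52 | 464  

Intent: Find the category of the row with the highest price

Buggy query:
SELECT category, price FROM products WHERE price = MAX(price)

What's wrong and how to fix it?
Bug: WHERE is evaluated per row; an aggregate over the whole table isn't defined there

Fix: Wrap MAX in a scalar subquery so WHERE compares against a single value

Corrected query:
SELECT category, price FROM products WHERE price = (SELECT MAX(price) FROM products)

Result:
category | price  
---------+--------
Sports   | 1202.52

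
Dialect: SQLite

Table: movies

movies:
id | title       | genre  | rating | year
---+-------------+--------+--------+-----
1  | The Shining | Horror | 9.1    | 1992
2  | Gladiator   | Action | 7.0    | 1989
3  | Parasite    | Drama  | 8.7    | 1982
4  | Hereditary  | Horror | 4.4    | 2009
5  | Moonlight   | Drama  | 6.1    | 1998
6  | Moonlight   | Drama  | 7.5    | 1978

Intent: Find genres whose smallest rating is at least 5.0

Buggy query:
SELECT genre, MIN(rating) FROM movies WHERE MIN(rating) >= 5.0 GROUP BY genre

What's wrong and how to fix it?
Bug: MIN() in WHERE is a misuse of aggregate

Fix: Replace WHERE with HAVING after the GROUP BY

Corrected query:
SELECT genre, MIN(rating) FROM movies GROUP BY genre HAVING MIN(rating) >= 5.0

Result:
genre  | MIN(rating)
-------+------------
Action | 7          
Drama  | 6.1        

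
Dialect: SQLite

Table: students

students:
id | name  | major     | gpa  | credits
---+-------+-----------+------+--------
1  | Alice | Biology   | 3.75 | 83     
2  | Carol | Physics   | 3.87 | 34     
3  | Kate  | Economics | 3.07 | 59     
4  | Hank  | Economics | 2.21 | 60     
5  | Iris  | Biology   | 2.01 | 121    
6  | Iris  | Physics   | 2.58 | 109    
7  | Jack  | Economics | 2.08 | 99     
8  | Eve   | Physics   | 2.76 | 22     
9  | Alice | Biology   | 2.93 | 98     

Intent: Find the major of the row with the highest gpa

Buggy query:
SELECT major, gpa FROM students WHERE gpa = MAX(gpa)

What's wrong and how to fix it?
Bug: MAX(gpa) is an aggregate and cannot be used directly in WHERE

Fix: Use a subquery: WHERE gpa = (SELECT MAX(gpa) FROM students)

Corrected query:
SELECT major, gpa FROM students WHERE gpa = (SELECT MAX(gpa) FROM students)

Result:
major   | gpa 
--------+-----
Physics | 3.87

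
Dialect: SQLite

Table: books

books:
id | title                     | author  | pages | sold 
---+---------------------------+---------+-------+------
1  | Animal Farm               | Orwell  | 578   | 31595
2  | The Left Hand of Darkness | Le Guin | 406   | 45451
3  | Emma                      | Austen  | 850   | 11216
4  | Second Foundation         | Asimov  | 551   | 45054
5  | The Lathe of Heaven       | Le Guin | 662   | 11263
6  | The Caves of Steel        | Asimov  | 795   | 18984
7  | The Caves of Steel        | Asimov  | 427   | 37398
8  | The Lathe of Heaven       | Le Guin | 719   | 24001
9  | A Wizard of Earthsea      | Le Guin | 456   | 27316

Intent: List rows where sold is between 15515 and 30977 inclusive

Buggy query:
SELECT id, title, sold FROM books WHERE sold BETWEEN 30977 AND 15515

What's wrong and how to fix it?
Bug: BETWEEN expects the lower bound first; with 30977 AND 15515 the range is empty

Fix: Write BETWEEN 15515 AND 30977

Corrected query:
SELECT id, title, sold FROM books WHERE sold BETWEEN 15515 AND 30977

Result:
id | title                | sold 
---+----------------------+------
6  | The Caves of Steel   | 18984
8  | The Lathe of Heaven  | 24001
9  | A Wizard of Earthsea | 27316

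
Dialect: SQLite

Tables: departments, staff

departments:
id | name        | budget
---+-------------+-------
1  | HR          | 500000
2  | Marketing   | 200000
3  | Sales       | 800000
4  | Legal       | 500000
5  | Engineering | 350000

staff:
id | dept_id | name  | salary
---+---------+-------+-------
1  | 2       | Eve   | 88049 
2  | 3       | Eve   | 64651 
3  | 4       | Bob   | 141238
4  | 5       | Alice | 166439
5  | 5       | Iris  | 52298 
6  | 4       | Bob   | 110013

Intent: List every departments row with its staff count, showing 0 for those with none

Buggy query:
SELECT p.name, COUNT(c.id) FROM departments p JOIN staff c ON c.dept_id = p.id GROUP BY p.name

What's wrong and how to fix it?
Bug: An inner join excludes parents with zero children

Fix: Use LEFT JOIN so parents without children still appear (COUNT(c.id) gives 0)

Corrected query:
SELECT p.name, COUNT(c.id) FROM departments p LEFT JOIN staff c ON c.dept_id = p.id GROUP BY p.name

Result:
name        | COUNT(c.id)
------------+------------
Engineering | 2          
HR          | 0          
Legal       | 2          
Marketing   | 1          
Sales       | 1          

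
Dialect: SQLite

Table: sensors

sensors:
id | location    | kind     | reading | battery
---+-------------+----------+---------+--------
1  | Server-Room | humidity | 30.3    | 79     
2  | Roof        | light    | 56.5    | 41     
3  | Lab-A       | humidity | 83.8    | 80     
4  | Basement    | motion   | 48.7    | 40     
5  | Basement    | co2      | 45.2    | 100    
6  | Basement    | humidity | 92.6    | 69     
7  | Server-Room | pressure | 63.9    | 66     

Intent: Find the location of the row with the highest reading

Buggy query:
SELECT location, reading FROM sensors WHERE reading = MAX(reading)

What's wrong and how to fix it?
Bug: MAX(reading) is an aggregate and cannot be used directly in WHERE

Fix: Wrap MAX in a scalar subquery so WHERE compares against a single value

Corrected query:
SELECT location, reading FROM sensors WHERE reading = (SELECT MAX(reading) FROM sensors)

Result:
location | reading
---------+--------
Basement | 92.6   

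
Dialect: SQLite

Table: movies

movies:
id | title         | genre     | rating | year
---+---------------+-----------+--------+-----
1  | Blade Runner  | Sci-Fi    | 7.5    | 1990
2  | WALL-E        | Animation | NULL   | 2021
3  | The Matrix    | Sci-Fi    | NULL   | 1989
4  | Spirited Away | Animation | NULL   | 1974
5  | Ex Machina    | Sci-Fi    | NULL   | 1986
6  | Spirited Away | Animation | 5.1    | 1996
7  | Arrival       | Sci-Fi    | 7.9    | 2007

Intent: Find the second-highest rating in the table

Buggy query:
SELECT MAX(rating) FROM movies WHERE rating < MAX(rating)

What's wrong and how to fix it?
Bug: The inner MAX is an aggregate inside WHERE, which is not allowed

Fix: Compute the overall MAX in a subquery, then take MAX of rows below it

Corrected query:
SELECT MAX(rating) FROM movies WHERE rating < (SELECT MAX(rating) FROM movies)

Result:
MAX(rating)
-----------
7.5        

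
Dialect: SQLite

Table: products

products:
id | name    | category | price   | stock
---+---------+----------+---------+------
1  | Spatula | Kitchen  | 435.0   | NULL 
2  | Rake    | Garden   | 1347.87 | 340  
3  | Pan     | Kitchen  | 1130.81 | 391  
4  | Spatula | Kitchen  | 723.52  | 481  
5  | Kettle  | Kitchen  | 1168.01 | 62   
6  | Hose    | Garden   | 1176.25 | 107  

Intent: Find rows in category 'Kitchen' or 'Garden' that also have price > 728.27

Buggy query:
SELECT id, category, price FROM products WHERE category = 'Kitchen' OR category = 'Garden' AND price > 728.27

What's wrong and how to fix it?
Bug: Without parentheses, AND is evaluated before OR, so the price filter only applies to the 'Garden' branch

Fix: Group the OR with parentheses (or use IN), then AND the threshold

Corrected query:
SELECT id, category, price FROM products WHERE (category = 'Kitchen' OR category = 'Garden') AND price > 728.27

Result:
id | category | price  
---+----------+--------
2  | Garden   | 1347.87
3  | Kitchen  | 1130.81
5  | Kitchen  | 1168.01
6  | Garden   | 1176.25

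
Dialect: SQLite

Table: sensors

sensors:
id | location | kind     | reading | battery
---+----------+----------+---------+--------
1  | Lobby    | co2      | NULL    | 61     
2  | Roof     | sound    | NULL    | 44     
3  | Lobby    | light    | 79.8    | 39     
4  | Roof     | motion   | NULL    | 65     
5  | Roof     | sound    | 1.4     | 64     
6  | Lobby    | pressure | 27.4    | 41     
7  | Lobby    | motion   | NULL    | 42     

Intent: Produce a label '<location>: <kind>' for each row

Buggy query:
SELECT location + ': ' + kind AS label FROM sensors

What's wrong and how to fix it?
Bug: SQLite uses || for string concatenation; + coerces text to numbers (yielding 0)

Fix: Replace + with || to concatenate text

Corrected query:
SELECT location || ': ' || kind AS label FROM sensors

Result:
label          
---------------
Lobby: co2     
Roof: sound    
Lobby: light   
Roof: motion   
Roof: sound    
Lobby: pressure
Lobby: motion  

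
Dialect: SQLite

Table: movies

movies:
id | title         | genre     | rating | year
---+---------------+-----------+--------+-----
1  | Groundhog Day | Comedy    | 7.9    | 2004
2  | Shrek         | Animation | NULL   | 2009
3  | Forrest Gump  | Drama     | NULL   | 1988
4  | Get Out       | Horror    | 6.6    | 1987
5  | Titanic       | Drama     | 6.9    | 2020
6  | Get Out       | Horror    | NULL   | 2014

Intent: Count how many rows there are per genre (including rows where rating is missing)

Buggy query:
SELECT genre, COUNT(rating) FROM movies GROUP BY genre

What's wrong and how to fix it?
Bug: COUNT(rating) skips NULLs, so groups with missing rating are undercounted

Fix: Replace COUNT(rating) with COUNT(*)

Corrected query:
SELECT genre, COUNT(*) FROM movies GROUP BY genre

Result:
genre     | COUNT(*)
----------+---------
Animation | 1       
Comedy    | 1       
Drama     | 2       
Horror    | 2       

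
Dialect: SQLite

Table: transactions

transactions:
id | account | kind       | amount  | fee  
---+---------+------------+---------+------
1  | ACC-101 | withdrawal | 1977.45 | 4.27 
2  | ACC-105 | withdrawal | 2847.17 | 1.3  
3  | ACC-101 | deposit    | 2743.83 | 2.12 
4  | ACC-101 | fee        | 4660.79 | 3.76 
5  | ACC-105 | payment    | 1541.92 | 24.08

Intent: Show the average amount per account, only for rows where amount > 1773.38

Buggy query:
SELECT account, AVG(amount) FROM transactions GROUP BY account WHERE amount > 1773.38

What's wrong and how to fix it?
Bug: WHERE cannot follow GROUP BY

Fix: Place WHERE between FROM and GROUP BY

Corrected query:
SELECT account, AVG(amount) FROM transactions WHERE amount > 1773.38 GROUP BY account

Result:
account | AVG(amount)
--------+------------
ACC-101 | 3127.356667
ACC-105 | 2847.17    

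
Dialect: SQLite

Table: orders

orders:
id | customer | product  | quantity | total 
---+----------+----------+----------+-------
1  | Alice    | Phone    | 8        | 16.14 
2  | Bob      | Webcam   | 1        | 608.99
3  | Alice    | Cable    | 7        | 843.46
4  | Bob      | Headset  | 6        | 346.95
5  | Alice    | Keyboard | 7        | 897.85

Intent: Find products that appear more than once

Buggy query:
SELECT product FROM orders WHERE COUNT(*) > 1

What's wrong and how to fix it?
Bug: WHERE can't reference COUNT(*); aggregates are computed after WHERE

Fix: Group first, then use HAVING for the count condition

Corrected query:
SELECT product FROM orders GROUP BY product HAVING COUNT(*) > 1

Result:
(no rows)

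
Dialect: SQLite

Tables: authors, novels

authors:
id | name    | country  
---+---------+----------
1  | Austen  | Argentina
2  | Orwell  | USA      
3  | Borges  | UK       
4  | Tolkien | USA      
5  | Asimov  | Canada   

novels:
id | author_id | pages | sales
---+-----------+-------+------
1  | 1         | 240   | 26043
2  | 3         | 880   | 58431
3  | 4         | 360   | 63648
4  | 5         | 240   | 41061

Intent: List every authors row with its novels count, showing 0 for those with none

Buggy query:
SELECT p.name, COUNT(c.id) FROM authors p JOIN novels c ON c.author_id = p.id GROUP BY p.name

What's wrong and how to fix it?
Bug: INNER JOIN drops authors rows that have no matching novels rows

Fix: Use LEFT JOIN so parents without children still appear (COUNT(c.id) gives 0)

Corrected query:
SELECT p.name, COUNT(c.id) FROM authors p LEFT JOIN novels c ON c.author_id = p.id GROUP BY p.name

Result:
name    | COUNT(c.id)
--------+------------
Asimov  | 1          
Austen  | 1          
Borges  | 1          
Orwell  | 0          
Tolkien | 1          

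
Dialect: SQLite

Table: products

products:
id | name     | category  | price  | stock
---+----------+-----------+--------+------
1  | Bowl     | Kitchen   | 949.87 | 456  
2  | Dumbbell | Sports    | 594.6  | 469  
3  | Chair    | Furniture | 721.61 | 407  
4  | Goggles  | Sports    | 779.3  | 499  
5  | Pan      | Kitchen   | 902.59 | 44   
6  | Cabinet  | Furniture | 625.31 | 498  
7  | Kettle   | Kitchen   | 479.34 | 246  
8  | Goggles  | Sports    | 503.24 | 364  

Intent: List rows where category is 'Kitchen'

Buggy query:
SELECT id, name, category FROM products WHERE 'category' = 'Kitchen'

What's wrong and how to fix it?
Bug: 'category' in single quotes is a string literal, not the column; the comparison is literal-vs-literal and never true

Fix: Remove the quotes around the column name (or use double quotes for an identifier)

Corrected query:
SELECT id, name, category FROM products WHERE category = 'Kitchen'

Result:
id | name   | category
---+--------+---------
1  | Bowl   | Kitchen 
5  | Pan    | Kitchen 
7  | Kettle | Kitchen 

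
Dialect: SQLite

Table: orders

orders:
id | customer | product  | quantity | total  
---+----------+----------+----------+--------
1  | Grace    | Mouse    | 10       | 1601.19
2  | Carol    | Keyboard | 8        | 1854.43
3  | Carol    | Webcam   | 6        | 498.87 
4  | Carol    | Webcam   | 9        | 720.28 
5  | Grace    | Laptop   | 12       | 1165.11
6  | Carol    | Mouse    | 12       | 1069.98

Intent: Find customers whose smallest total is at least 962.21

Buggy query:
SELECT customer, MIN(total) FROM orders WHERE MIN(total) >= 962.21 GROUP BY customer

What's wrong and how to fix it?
Bug: MIN() in WHERE is a misuse of aggregate

Fix: Replace WHERE with HAVING after the GROUP BY

Corrected query:
SELECT customer, MIN(total) FROM orders GROUP BY customer HAVING MIN(total) >= 962.21

Result:
customer | MIN(total)
---------+-----------
Grace    | 1165.11   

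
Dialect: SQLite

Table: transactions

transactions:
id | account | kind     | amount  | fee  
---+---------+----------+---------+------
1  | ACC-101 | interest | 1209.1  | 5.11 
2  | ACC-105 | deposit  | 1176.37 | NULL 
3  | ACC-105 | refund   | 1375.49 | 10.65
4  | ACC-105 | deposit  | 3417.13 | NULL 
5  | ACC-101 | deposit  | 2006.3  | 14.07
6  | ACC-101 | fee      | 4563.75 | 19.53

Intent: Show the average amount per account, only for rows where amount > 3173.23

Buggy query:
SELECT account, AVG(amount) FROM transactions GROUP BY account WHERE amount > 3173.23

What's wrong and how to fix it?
Bug: Row-level WHERE must come before GROUP BY in the clause order

Fix: Move the WHERE clause before GROUP BY

Corrected query:
SELECT account, AVG(amount) FROM transactions WHERE amount > 3173.23 GROUP BY account

Result:
account | AVG(amount)
--------+------------
ACC-101 | 4563.75    
ACC-105 | 3417.13    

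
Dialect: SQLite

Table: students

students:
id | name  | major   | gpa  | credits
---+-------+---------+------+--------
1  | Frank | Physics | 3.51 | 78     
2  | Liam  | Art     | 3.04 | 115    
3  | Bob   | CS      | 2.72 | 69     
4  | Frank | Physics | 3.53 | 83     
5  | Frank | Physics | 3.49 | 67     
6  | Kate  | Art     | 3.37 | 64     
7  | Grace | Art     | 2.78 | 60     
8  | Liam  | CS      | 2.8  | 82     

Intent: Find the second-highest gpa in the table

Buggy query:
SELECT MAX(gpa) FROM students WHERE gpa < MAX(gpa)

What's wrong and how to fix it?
Bug: The inner MAX is an aggregate inside WHERE, which is not allowed

Fix: Compute the overall MAX in a subquery, then take MAX of rows below it

Corrected query:
SELECT MAX(gpa) FROM students WHERE gpa < (SELECT MAX(gpa) FROM students)

Result:
MAX(gpa)
--------
3.51    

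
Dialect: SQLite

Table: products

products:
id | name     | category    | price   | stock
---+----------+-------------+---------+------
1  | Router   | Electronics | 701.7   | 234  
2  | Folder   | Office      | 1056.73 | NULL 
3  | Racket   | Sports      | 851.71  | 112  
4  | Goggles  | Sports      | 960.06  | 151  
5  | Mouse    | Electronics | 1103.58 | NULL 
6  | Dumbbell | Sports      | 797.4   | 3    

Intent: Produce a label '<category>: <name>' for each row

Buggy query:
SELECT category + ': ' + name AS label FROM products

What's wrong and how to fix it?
Bug: SQLite uses || for string concatenation; + coerces text to numbers (yielding 0)

Fix: Replace + with || to concatenate text

Corrected query:
SELECT category || ': ' || name AS label FROM products

Result:
label              
-------------------
Electronics: Router
Office: Folder     
Sports: Racket     
Sports: Goggles    
Electronics: Mouse 
Sports: Dumbbell   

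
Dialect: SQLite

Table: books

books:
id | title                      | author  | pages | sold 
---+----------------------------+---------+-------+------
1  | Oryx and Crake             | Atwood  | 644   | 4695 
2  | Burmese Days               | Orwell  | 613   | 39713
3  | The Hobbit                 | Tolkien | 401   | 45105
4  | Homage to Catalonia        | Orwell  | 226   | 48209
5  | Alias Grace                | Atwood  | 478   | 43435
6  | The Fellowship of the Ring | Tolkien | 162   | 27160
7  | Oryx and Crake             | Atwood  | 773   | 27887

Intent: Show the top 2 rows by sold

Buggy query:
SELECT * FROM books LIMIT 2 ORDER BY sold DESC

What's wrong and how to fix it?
Bug: ORDER BY cannot follow LIMIT; LIMIT is the final clause

Fix: Sort with ORDER BY, then apply LIMIT

Corrected query:
SELECT * FROM books ORDER BY sold DESC LIMIT 2

Result:
id | title               | author  | pages | sold 
---+---------------------+---------+-------+------
4  | Homage to Catalonia | Orwell  | 226   | 48209
3  | The Hobbit          | Tolkien | 401   | 45105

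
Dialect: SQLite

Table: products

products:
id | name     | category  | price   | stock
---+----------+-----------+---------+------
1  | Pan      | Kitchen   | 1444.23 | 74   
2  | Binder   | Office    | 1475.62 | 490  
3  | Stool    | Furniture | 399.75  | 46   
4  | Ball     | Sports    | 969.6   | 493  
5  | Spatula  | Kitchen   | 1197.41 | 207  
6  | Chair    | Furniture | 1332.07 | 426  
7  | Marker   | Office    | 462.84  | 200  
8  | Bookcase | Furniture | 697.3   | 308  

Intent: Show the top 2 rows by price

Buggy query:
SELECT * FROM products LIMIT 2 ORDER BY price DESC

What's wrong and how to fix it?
Bug: ORDER BY cannot follow LIMIT; LIMIT is the final clause

Fix: Swap the clauses: ORDER BY first, then LIMIT

Corrected query:
SELECT * FROM products ORDER BY price DESC LIMIT 2

Result:
id | name   | category | price   | stock
---+--------+----------+---------+------
2  | Binder | Office   | 1475.62 | 490  
1  | Pan    | Kitchen  | 1444.23 | 74   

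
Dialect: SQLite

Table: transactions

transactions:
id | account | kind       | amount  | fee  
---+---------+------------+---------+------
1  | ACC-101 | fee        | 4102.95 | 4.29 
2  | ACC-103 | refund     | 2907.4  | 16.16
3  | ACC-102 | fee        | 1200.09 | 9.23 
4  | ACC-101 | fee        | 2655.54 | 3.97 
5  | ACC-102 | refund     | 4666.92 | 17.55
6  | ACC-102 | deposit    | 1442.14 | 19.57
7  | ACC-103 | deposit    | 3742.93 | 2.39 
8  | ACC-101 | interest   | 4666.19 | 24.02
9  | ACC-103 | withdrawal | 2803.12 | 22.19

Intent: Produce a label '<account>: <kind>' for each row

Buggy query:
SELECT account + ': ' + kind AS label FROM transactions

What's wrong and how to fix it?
Bug: SQLite uses || for string concatenation; + coerces text to numbers (yielding 0)

Fix: Use the || operator for string concatenation

Corrected query:
SELECT account || ': ' || kind AS label FROM transactions

Result:
label              
-------------------
ACC-101: fee       
ACC-103: refund    
ACC-102: fee       
ACC-101: fee       
ACC-102: refund    
ACC-102: deposit   
ACC-103: deposit   
ACC-101: interest  
ACC-103: withdrawal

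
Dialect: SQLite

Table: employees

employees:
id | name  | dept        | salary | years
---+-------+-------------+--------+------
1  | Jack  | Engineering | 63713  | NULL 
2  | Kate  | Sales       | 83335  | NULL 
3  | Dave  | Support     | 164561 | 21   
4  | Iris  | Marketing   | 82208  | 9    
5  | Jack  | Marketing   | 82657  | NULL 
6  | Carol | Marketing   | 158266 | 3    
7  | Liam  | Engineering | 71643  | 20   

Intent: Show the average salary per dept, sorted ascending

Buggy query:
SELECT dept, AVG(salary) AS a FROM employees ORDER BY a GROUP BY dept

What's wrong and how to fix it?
Bug: GROUP BY must precede ORDER BY

Fix: Reorder: SELECT … FROM … GROUP BY … ORDER BY …

Corrected query:
SELECT dept, AVG(salary) AS a FROM employees GROUP BY dept ORDER BY a

Result:
dept        | a            
------------+--------------
Engineering | 67678        
Sales       | 83335        
Marketing   | 107710.333333
Support     | 164561       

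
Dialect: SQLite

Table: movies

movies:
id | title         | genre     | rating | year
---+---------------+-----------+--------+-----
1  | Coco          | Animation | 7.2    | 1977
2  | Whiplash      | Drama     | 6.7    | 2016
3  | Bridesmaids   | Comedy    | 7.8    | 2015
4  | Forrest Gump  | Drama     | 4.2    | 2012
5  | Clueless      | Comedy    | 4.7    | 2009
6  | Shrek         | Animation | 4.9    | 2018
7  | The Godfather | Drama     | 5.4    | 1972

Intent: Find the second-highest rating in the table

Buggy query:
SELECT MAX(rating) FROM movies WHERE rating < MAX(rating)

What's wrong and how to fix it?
Bug: MAX(rating) on the right of the comparison is an aggregate-in-WHERE error

Fix: Compute the overall MAX in a subquery, then take MAX of rows below it

Corrected query:
SELECT MAX(rating) FROM movies WHERE rating < (SELECT MAX(rating) FROM movies)

Result:
MAX(rating)
-----------
7.2        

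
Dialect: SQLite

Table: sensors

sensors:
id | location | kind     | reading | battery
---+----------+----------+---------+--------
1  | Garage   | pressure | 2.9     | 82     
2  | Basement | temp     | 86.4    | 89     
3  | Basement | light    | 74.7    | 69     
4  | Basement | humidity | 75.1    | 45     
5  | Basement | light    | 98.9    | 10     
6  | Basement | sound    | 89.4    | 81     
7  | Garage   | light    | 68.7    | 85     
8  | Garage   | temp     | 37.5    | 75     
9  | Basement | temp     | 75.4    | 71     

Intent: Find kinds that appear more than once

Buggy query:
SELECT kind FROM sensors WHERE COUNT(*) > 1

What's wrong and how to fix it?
Bug: WHERE can't reference COUNT(*); aggregates are computed after WHERE

Fix: Group first, then use HAVING for the count condition

Corrected query:
SELECT kind FROM sensors GROUP BY kind HAVING COUNT(*) > 1

Result:
kind 
-----
light
temp 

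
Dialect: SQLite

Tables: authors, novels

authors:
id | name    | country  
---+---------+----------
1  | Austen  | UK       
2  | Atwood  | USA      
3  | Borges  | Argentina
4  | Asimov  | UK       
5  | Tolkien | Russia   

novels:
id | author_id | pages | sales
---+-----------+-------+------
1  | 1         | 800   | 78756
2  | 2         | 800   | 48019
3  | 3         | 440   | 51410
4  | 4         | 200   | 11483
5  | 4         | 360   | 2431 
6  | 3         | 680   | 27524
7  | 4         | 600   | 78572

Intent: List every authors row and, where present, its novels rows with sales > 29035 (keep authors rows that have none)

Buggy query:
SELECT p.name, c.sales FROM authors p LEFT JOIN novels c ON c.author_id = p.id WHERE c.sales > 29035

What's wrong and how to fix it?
Bug: Filtering c.sales in WHERE discards the NULL rows produced by LEFT JOIN, turning it into an inner join

Fix: Put 'c.sales > 29035' in the JOIN's ON clause instead of WHERE

Corrected query:
SELECT p.name, c.sales FROM authors p LEFT JOIN novels c ON c.author_id = p.id AND c.sales > 29035

Result:
name    | sales
--------+------
Austen  | 78756
Atwood  | 48019
Borges  | 51410
Asimov  | 78572
Tolkien | NULL 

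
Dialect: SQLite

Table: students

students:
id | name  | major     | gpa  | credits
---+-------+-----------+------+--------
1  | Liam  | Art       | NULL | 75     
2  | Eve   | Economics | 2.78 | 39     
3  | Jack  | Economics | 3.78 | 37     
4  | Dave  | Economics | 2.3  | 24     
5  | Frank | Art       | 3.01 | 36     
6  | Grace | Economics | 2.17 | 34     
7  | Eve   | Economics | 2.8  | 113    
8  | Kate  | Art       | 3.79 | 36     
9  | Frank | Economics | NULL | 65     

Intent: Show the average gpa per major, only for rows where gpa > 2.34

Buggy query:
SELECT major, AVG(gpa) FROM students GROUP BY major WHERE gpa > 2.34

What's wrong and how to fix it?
Bug: Row-level WHERE must come before GROUP BY in the clause order

Fix: Move the WHERE clause before GROUP BY

Corrected query:
SELECT major, AVG(gpa) FROM students WHERE gpa > 2.34 GROUP BY major

Result:
major     | AVG(gpa)
----------+---------
Art       | 3.4     
Economics | 3.12    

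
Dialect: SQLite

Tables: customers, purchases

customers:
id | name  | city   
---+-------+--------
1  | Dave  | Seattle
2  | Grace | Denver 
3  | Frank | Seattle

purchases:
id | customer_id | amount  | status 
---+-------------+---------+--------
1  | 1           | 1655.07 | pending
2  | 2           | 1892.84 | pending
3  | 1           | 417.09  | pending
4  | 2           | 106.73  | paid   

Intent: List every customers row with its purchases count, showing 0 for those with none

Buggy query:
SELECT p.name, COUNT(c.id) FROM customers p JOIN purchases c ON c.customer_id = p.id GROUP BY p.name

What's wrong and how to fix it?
Bug: An inner join excludes parents with zero children

Fix: Use LEFT JOIN so parents without children still appear (COUNT(c.id) gives 0)

Corrected query:
SELECT p.name, COUNT(c.id) FROM customers p LEFT JOIN purchases c ON c.customer_id = p.id GROUP BY p.name

Result:
name  | COUNT(c.id)
------+------------
Dave  | 2          
Frank | 0          
Grace | 2          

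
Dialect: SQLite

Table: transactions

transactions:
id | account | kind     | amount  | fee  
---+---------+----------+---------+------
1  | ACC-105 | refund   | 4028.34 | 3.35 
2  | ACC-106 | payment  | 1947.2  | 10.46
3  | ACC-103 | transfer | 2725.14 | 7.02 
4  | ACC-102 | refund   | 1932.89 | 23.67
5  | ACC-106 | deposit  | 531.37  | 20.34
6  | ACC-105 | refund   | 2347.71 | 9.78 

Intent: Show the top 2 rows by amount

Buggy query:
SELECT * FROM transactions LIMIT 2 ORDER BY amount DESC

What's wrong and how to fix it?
Bug: LIMIT must come after ORDER BY

Fix: Sort with ORDER BY, then apply LIMIT

Corrected query:
SELECT * FROM transactions ORDER BY amount DESC LIMIT 2

Result:
id | account | kind     | amount  | fee 
---+---------+----------+---------+-----
1  | ACC-105 | refund   | 4028.34 | 3.35
3  | ACC-103 | transfer | 2725.14 | 7.02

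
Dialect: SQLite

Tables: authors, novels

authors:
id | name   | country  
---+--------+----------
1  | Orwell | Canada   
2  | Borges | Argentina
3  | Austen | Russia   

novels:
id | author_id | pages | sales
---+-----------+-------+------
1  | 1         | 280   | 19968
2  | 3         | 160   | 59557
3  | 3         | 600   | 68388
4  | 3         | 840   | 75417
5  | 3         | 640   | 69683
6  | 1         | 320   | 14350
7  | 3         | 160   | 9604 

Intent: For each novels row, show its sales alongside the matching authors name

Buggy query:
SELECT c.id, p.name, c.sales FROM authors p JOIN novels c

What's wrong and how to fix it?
Bug: JOIN with no ON clause produces a cartesian product; every novels row pairs with every authors row

Fix: Add ON c.author_id = p.id to the JOIN

Corrected query:
SELECT c.id, p.name, c.sales FROM authors p JOIN novels c ON c.author_id = p.id

Result:
id | name   | sales
---+--------+------
1  | Orwell | 19968
2  | Austen | 59557
3  | Austen | 68388
4  | Austen | 75417
5  | Austen | 69683
6  | Orwell | 14350
7  | Austen | 9604 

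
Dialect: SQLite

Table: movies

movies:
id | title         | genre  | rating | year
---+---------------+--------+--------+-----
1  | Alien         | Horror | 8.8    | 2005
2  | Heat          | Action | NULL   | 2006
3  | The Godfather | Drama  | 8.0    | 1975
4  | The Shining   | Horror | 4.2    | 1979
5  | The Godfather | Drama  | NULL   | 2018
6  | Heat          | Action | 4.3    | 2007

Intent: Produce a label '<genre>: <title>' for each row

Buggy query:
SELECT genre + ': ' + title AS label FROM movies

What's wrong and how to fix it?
Bug: '+' is numeric addition; on text columns SQLite converts them to 0 instead of concatenating

Fix: Use the || operator for string concatenation

Corrected query:
SELECT genre || ': ' || title AS label FROM movies

Result:
label               
--------------------
Horror: Alien       
Action: Heat        
Drama: The Godfather
Horror: The Shining 
Drama: The Godfather
Action: Heat        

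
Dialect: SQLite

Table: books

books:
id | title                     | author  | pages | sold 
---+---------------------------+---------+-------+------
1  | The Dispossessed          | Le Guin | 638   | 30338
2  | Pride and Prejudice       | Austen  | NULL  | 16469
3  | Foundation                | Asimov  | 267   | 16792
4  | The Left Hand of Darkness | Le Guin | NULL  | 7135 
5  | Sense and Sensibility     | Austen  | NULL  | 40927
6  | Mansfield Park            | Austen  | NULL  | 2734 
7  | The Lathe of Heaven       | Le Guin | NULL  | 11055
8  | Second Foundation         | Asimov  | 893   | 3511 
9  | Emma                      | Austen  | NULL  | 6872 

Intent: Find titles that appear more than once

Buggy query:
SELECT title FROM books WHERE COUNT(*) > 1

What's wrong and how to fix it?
Bug: WHERE can't reference COUNT(*); aggregates are computed after WHERE

Fix: GROUP BY title, then filter groups with HAVING COUNT(*) > 1

Corrected query:
SELECT title FROM books GROUP BY title HAVING COUNT(*) > 1

Result:
(no rows)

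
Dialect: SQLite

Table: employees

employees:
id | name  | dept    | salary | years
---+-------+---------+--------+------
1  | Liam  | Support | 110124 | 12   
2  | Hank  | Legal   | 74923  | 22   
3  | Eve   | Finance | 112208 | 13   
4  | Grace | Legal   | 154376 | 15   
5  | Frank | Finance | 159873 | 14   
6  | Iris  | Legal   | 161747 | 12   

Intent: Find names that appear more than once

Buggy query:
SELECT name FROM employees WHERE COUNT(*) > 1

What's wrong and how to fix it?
Bug: WHERE can't reference COUNT(*); aggregates are computed after WHERE

Fix: Group first, then use HAVING for the count condition

Corrected query:
SELECT name FROM employees GROUP BY name HAVING COUNT(*) > 1

Result:
(no rows)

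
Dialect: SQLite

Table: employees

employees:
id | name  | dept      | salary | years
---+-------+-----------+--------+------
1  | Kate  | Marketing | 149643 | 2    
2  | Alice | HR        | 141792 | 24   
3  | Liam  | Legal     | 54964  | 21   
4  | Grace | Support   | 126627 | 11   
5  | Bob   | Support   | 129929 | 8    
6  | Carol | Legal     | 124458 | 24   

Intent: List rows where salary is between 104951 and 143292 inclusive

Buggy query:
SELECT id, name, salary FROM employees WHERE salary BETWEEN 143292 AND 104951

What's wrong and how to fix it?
Bug: BETWEEN expects the lower bound first; with 143292 AND 104951 the range is empty

Fix: Write BETWEEN 104951 AND 143292

Corrected query:
SELECT id, name, salary FROM employees WHERE salary BETWEEN 104951 AND 143292

Result:
id | name  | salary
---+-------+-------
2  | Alice | 141792
4  | Grace | 126627
5  | Bob   | 129929
6  | Carol | 124458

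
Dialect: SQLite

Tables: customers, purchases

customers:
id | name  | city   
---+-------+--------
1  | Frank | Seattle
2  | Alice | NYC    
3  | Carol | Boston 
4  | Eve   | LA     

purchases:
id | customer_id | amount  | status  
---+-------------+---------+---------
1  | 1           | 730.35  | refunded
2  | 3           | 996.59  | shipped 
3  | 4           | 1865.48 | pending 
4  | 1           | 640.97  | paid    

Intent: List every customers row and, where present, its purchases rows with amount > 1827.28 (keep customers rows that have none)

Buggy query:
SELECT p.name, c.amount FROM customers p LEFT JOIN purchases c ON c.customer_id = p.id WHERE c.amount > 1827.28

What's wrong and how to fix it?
Bug: Filtering c.amount in WHERE discards the NULL rows produced by LEFT JOIN, turning it into an inner join

Fix: Put 'c.amount > 1827.28' in the JOIN's ON clause instead of WHERE

Corrected query:
SELECT p.name, c.amount FROM customers p LEFT JOIN purchases c ON c.customer_id = p.id AND c.amount > 1827.28

Result:
name  | amount 
------+--------
Frank | NULL   
Alice | NULL   
Carol | NULL   
Eve   | 1865.48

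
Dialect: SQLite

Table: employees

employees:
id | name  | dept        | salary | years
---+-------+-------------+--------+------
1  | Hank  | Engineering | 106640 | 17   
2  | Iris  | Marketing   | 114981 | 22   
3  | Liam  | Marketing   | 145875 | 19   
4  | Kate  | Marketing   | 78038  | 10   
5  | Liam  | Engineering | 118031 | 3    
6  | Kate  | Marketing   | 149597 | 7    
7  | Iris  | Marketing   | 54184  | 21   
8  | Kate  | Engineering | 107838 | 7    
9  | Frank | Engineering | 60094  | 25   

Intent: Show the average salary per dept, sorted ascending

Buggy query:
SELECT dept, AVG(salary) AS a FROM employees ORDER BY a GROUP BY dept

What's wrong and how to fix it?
Bug: GROUP BY must precede ORDER BY

Fix: Move ORDER BY to the end, after GROUP BY

Corrected query:
SELECT dept, AVG(salary) AS a FROM employees GROUP BY dept ORDER BY a

Result:
dept        | a       
------------+---------
Engineering | 98150.75
Marketing   | 108535  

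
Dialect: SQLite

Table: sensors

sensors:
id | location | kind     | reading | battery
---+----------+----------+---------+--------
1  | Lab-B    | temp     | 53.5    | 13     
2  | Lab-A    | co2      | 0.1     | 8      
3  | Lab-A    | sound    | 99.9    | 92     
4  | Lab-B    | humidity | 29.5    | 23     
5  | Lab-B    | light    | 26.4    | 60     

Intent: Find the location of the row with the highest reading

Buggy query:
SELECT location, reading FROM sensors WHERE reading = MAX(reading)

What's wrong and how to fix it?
Bug: MAX(reading) is an aggregate and cannot be used directly in WHERE

Fix: Wrap MAX in a scalar subquery so WHERE compares against a single value

Corrected query:
SELECT location, reading FROM sensors WHERE reading = (SELECT MAX(reading) FROM sensors)

Result:
location | reading
---------+--------
Lab-A    | 99.9   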